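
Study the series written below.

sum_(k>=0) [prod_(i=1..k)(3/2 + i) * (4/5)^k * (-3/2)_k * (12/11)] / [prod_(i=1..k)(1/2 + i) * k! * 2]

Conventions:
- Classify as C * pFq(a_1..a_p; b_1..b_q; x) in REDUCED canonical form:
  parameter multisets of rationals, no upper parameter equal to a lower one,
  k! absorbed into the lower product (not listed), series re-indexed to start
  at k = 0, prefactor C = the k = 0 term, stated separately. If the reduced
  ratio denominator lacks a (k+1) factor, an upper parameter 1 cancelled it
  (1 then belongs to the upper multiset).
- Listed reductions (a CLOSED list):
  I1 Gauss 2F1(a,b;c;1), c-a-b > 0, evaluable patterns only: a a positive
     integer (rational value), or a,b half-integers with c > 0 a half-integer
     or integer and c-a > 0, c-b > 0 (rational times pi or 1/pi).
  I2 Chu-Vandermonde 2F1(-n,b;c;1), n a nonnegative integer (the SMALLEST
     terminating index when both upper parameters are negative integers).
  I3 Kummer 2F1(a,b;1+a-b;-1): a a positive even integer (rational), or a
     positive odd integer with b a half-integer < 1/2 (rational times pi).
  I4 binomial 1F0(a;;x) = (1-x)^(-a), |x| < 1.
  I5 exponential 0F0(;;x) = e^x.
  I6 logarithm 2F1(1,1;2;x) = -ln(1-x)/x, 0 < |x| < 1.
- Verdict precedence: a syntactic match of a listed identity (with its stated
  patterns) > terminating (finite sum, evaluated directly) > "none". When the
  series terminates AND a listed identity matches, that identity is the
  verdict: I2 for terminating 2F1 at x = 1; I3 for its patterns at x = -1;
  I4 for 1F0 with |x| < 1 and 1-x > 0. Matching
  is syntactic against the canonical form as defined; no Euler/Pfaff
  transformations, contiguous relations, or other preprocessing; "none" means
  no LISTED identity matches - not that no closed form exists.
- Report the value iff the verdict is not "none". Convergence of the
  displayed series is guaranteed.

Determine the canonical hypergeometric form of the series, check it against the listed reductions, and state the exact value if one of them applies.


The tell: t_0 being 6/11, the lower running product (C = 6/11, x = 4/5) is a rising factorial.
Term ratio: r(k) = (4/5) * (k-3/2) (k+5/2) / [(k+3/2) (k+1)] - rational in k, leading ratio (4/5); with t_0 = 6/11, classification follows.

x = 4/5 here; the reduced form reads 2F1, upper {-3/2, 5/2}, lower {3/2}, C = 6/11. Verdict: none (x = 4/5): each listed identity misses the multisets {-3/2, 5/2} ; {3/2}.


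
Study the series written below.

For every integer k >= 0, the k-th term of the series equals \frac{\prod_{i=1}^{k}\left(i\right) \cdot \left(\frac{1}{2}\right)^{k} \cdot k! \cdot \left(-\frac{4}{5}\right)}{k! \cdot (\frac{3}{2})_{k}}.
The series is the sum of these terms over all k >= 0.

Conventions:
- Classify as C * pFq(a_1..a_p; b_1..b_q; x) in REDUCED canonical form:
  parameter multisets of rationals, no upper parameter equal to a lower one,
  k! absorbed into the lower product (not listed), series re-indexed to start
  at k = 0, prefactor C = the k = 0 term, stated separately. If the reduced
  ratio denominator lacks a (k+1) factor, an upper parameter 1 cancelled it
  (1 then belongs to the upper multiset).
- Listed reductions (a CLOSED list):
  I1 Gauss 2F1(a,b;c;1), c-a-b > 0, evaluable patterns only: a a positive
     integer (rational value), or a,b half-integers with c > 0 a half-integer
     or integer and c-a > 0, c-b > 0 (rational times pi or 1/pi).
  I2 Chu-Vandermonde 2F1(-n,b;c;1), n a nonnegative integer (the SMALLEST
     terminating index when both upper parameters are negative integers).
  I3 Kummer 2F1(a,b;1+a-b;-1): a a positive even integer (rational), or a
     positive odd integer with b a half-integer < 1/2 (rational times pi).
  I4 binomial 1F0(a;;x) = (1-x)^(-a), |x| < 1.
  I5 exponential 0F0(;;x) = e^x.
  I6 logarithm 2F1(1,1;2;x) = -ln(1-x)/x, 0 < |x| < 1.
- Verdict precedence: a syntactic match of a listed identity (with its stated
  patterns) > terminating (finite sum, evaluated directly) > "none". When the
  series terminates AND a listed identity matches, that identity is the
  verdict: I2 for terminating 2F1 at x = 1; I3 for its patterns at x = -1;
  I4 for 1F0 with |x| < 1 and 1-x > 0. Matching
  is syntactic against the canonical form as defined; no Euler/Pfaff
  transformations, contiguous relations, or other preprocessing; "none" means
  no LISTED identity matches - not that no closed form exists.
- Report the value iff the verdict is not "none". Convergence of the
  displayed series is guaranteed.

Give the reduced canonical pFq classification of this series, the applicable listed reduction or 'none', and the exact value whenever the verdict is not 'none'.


Key step: x = \frac{1}{2} and the running product (prefactor -4/5) telescopes to a rising factorial.
Adjacent-term ratio: r(k) = \frac{1}{2} * (k+1) (k+1) / [(k+\frac{3}{2}) (k+1)] - rational in k, leading ratio \frac{1}{2}; with t_0 = -\frac{4}{5}, classification follows.

Canonical form: C = -\frac{4}{5} times 2F1 with upper {1, 1}, lower {\frac{3}{2}}, x = \frac{1}{2}. Verdict: none. Every listed pattern misses the 2F1 form at \frac{1}{2}, upper {1, 1}.


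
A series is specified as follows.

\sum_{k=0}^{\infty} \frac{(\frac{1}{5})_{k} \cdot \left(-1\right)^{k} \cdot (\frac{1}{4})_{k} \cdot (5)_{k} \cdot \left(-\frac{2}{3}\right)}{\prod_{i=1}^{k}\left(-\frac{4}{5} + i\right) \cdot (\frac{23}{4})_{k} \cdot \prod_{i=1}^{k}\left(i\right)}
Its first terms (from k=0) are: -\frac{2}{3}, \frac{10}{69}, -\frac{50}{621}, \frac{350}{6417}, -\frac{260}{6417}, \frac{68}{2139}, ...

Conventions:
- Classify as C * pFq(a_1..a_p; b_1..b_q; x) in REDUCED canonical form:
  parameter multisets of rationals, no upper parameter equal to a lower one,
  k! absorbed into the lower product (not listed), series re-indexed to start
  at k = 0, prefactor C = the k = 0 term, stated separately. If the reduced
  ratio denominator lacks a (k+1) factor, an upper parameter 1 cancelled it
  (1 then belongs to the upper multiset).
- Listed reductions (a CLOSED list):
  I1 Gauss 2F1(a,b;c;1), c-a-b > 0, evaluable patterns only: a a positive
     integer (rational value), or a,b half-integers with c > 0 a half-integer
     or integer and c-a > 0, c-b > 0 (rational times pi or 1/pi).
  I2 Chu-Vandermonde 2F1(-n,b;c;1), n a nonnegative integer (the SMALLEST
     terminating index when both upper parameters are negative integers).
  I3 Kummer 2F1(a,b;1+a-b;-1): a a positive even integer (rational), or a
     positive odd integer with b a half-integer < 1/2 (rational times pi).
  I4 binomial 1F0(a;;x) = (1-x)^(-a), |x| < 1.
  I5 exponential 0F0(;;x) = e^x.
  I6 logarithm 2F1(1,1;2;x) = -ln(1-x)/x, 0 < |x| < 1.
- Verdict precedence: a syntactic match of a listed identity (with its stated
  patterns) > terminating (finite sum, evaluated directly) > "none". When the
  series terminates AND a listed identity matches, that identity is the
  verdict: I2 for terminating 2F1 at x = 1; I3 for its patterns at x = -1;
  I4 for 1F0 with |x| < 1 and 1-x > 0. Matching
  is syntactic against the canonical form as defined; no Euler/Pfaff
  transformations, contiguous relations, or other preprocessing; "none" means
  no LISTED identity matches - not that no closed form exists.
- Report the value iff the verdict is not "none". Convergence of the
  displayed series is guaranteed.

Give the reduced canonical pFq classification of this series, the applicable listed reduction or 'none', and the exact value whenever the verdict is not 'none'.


This is -\frac{2}{3} * 2F1(\frac{1}{4}, 5; \frac{23}{4}; -1) in reduced canonical form. Verdict: no listed reduction: x = -1 and upper {\frac{1}{4}, 5} fail every I1-I6 pattern.

First insight: t_0 = -\frac{2}{3} here, and the lower running product (C = -2/3, x = -1) is a rising factorial.
Adjacent-term ratio: r(k) = -1 * (k+\frac{1}{4}) (k+5) / [(k+\frac{23}{4}) (k+1)] - rational in k, leading ratio -1; with t_0 = -\frac{2}{3}, classification follows.


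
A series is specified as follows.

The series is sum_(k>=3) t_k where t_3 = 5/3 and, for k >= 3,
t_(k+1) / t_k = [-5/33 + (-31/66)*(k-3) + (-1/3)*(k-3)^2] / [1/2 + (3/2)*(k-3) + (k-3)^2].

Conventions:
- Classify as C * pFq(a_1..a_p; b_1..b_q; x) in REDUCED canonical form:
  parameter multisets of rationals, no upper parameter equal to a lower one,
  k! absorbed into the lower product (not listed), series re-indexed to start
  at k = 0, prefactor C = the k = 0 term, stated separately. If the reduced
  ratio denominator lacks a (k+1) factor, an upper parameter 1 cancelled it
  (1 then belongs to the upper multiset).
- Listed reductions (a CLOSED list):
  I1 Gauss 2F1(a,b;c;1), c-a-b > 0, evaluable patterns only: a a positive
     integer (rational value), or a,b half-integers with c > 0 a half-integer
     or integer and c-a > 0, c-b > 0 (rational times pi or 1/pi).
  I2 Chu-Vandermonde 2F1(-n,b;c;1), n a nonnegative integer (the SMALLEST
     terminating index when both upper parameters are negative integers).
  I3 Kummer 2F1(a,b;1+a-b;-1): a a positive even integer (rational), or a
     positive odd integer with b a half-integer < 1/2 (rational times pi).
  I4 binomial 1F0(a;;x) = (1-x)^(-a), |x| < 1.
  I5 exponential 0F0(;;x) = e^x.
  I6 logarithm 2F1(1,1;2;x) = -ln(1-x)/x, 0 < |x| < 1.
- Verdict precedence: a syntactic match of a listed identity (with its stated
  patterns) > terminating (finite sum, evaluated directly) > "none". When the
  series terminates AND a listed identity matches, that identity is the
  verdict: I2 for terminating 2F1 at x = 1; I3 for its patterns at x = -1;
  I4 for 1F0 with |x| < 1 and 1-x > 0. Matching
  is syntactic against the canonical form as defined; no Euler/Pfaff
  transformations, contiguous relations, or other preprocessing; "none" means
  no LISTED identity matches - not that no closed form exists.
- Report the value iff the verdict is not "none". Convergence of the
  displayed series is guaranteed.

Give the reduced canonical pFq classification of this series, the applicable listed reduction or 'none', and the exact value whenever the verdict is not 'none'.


The series (x = -1/3) is 1F0: upper {10/11}, lower {-}, prefactor 5/3. Verdict at x = -1/3: the binomial series (I4) matches (the 1F0 binomial series: exponent -10/11, x = -1/3). Value: (5/3) * (4/3)^(-10/11).

First insight: x = (-1/3) and the expanded ratio factors over Q; prefactor 5/3, roots give parameters.
Term ratio: r(k) = (-1/3) * (k+10/11) / [(k+1)] ; factor over Q: parameters, x = (-1/3), and C = 5/3.


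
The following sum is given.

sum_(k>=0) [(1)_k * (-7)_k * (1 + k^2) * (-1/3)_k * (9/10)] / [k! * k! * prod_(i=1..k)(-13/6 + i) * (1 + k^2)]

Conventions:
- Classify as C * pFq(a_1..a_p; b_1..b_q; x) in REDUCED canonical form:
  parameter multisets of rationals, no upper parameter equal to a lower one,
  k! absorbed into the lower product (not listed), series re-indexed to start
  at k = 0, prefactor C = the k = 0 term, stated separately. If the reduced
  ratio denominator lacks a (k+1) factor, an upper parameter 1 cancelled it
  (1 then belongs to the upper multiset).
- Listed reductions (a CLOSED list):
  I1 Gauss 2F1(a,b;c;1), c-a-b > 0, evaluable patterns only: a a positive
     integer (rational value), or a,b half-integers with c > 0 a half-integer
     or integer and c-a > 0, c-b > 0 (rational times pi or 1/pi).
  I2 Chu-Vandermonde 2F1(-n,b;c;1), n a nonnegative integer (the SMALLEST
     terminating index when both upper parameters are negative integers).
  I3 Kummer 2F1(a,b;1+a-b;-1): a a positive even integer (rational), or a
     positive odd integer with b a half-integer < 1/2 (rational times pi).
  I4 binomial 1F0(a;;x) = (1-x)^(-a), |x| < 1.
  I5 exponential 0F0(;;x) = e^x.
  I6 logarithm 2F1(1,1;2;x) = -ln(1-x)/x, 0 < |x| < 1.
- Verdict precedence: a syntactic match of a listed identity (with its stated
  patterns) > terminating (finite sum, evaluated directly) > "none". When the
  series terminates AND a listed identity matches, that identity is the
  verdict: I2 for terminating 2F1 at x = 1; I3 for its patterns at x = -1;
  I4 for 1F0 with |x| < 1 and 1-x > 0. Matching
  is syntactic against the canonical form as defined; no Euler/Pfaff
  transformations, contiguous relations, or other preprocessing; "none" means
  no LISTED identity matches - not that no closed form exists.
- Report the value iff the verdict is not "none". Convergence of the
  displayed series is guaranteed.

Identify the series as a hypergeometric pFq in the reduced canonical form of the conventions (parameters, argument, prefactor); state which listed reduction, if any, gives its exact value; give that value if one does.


With C = 9/10: the canonical form is 2F1(-7, -1/3; -7/6; 1). Verdict: Vandermonde's identity (I2) matches (terminating 2F1 at x = 1 with n = 7, b = -1/3, c = -7/6). Value: -344565/249458.

Key observation: t_0 being 9/10, the parameter 1 appears in both the upper and lower lists and cancels (alongside the other common factor).
Ratio: r(k) = 1 * (k-7) (k-1/3) / [(k-7/6) (k+1)] - poly over poly, x = 1 from leading terms; C = 9/10 at k = 0.


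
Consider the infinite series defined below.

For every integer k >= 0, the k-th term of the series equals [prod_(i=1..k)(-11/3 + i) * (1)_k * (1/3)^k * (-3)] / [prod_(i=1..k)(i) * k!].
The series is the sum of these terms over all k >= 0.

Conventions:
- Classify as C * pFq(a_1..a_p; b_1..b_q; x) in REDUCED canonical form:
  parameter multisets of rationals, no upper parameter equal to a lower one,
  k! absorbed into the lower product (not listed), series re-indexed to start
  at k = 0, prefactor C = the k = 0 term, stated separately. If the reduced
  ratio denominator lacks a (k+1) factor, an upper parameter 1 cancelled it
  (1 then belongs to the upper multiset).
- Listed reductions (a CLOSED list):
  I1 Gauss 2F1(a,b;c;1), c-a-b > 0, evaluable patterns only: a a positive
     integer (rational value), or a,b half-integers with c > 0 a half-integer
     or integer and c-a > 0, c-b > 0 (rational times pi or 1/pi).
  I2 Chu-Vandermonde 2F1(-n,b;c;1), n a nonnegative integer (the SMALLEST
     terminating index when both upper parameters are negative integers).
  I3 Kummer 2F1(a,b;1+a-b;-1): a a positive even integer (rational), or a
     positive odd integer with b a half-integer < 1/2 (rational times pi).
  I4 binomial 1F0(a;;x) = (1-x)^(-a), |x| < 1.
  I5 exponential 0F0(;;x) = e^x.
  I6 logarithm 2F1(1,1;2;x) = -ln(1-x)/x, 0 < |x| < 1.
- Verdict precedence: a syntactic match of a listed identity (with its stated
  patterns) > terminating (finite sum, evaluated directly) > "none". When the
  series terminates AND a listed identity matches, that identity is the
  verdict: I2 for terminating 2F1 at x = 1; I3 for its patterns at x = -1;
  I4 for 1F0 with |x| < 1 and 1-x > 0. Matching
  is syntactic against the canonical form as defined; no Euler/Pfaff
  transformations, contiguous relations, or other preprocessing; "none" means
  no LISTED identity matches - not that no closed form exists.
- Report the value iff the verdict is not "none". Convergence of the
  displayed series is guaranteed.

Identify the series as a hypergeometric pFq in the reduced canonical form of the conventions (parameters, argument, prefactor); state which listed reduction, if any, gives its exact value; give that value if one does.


Reduced: x = 1/3, 1F0, upper = {-8/3}, lower = {-}, C = -3. Verdict: binomial (I4) fires (the 1F0 binomial series: exponent 8/3, x = 1/3). Its exact value is (-3) * (2/3)^(8/3).

Key step: x = (1/3) and the product of the first k integers (C = -3) is k!.
Step ratio: r(k) = (1/3) * (k-8/3) / [(k+1)] - rational; roots negated = parameters, x = (1/3), C = -3.


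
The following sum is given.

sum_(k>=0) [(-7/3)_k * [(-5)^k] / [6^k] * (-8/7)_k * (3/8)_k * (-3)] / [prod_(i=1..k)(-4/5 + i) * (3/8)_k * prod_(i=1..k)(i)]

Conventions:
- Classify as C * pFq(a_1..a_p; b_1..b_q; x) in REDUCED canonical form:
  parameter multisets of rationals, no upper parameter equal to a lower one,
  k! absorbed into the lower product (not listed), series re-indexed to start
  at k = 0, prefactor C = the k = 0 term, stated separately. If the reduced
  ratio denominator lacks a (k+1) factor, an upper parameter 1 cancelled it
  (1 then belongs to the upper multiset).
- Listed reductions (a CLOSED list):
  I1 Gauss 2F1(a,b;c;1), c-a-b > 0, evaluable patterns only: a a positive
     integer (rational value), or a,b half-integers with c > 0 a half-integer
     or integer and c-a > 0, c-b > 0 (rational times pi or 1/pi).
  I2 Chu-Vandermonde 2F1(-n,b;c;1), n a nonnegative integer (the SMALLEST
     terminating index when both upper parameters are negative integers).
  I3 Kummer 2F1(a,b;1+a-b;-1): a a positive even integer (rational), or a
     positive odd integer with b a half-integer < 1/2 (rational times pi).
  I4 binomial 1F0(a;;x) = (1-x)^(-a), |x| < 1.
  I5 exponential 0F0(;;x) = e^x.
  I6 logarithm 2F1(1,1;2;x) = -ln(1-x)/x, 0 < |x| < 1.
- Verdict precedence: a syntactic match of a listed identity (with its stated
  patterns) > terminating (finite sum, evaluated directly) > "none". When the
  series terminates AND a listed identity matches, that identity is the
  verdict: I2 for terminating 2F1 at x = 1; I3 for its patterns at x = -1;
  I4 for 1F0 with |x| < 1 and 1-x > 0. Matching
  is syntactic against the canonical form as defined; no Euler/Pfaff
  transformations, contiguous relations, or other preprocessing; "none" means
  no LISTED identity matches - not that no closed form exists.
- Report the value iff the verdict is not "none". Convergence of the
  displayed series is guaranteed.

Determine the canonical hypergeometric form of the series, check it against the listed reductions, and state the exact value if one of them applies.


Key step: from the first term -3: the parameter 3/8 appears in both the upper and lower lists and cancels.
Step ratio: r(k) = (-5/6) * (k-7/3) (k-8/7) / [(k+1/5) (k+1)] - rational; roots negated = parameters, x = (-5/6), C = -3.

Reduced: x = -5/6, 2F1, upper = {-7/3, -8/7}, lower = {1/5}, C = -3. Verdict: none (x = -5/6): each listed identity misses the multisets {-7/3, -8/7} ; {1/5}.


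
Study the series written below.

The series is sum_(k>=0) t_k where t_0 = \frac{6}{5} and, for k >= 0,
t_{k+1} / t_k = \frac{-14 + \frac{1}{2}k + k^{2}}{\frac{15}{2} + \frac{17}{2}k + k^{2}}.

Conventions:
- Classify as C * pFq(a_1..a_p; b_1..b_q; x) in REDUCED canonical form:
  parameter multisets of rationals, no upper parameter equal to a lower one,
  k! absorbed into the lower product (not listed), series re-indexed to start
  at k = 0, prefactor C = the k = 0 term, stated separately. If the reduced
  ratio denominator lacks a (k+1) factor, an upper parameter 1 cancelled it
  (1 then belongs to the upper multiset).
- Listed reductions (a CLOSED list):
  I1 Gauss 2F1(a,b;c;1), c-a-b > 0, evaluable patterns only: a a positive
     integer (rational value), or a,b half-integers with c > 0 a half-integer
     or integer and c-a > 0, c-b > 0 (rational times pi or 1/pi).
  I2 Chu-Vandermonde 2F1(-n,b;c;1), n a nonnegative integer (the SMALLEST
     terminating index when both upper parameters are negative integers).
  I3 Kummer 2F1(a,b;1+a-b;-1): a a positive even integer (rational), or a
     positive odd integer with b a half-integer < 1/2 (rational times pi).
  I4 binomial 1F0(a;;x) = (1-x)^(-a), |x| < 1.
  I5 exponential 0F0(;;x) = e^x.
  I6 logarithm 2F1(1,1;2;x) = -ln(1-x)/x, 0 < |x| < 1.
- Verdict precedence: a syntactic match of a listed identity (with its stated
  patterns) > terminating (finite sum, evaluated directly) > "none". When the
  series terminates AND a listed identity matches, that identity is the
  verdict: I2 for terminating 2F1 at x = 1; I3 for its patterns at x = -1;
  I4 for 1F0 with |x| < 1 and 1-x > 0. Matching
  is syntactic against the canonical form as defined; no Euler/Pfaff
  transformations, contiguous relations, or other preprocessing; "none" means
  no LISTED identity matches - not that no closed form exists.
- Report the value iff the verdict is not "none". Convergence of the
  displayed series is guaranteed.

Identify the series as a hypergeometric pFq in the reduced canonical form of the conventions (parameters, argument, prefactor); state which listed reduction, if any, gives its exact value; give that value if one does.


Reduced: x = 1, 2F1, upper = {-\frac{7}{2}, 4}, lower = {\frac{15}{2}}, C = \frac{6}{5}. Verdict: this is Gauss's theorem (I1) (x = 1: the Gamma ratio telescopes since c-a-b = 7 > 0 and a = 4 in Z>0). Hence: \frac{429}{3200}.

Structural cue: from the first term \frac{6}{5}: the expanded ratio factors over Q; C = 6/5, roots give parameters.
Step ratio: r(k) = 1 * (k-\frac{7}{2}) (k+4) / [(k+\frac{15}{2}) (k+1)] - rational in k. x = 1; t_0 = \frac{6}{5}; negate the roots.


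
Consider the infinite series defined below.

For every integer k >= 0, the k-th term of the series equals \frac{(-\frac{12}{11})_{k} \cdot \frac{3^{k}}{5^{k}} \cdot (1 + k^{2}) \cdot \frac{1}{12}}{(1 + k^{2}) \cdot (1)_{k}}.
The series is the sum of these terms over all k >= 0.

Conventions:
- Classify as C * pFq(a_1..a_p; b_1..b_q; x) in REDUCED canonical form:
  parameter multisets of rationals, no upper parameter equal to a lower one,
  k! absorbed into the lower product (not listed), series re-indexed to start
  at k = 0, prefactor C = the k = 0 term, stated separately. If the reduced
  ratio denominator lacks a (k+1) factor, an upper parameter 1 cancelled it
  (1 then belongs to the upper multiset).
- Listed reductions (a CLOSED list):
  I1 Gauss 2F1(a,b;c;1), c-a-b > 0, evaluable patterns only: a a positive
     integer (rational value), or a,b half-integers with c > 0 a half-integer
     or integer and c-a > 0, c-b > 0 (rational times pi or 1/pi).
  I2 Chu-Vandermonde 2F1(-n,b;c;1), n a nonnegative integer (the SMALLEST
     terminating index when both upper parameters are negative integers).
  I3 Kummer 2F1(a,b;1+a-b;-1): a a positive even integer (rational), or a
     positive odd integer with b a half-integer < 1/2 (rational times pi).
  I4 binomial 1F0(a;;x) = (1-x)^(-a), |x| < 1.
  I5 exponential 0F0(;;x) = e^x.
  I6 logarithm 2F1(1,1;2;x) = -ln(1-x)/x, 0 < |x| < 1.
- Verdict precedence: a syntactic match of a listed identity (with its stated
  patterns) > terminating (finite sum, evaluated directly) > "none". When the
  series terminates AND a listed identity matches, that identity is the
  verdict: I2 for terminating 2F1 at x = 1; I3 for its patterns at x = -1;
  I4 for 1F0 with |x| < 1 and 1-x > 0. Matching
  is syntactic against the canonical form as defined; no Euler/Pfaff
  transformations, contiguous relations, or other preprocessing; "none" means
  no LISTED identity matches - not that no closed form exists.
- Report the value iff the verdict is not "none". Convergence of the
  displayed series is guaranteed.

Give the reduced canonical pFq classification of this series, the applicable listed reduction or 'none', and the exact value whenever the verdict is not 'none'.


First insight: with t_0 = \frac{1}{12}, the two geometric factors (C = 1/12, x = 3/5) combine into one argument.
Ratio: r(k) = \frac{3}{5} * (k-\frac{12}{11}) / [(k+1)] ; factor over Q: parameters, x = \frac{3}{5}, and C = \frac{1}{12}.

Prefactor \frac{1}{12}, argument \frac{3}{5}: 1F0 with upper {-\frac{12}{11}} over lower {-}. Verdict: the I4 binomial reduction fires (the 1F0 binomial series: exponent 12/11, x = \frac{3}{5}). Value: \frac{1}{12} \cdot \left(\frac{2}{5}\right)^{\frac{12}{11}}.


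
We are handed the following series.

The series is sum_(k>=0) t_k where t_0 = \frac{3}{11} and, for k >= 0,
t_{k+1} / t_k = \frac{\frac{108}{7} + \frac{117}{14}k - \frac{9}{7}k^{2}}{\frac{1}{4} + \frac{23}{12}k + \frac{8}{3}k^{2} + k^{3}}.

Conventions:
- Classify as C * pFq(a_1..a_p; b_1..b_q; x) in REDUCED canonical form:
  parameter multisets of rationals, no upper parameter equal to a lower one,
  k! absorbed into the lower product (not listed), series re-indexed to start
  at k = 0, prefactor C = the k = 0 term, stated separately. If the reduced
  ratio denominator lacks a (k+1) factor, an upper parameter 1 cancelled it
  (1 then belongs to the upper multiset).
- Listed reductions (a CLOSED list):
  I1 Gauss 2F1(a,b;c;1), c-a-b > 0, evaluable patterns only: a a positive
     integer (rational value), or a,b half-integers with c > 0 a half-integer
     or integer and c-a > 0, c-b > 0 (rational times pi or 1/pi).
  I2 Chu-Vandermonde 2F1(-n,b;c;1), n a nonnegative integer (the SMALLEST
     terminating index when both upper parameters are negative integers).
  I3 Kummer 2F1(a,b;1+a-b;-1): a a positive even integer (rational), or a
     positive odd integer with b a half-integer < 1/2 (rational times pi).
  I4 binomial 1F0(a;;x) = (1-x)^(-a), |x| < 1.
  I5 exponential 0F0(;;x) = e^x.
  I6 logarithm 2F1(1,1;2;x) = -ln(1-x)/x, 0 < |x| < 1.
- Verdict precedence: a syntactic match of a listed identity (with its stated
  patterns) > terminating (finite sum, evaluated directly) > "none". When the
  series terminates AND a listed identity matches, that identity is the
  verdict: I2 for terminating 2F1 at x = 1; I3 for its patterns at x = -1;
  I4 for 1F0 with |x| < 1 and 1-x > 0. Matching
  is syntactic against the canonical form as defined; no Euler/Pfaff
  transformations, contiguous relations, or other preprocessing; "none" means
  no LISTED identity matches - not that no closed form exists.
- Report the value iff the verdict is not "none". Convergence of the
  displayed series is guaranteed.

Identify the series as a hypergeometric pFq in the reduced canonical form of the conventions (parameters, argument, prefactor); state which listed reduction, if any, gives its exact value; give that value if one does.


The series (x = -\frac{9}{7}) is 1F1: upper {-8}, lower {\frac{1}{6}}, prefactor \frac{3}{11}. Verdict: terminating at k = 8: the factor (-8)_k kills every later term; summing the 9 survivors is exact. Sum: \frac{28268570331970138371}{135189786038782475}.

Key observation: x = -\frac{9}{7} and the ratio is unreduced: k + 3/2 divides both sides (C = 3/11).
Consecutive-term ratio: r(k) = -\frac{9}{7} * (k-8) / [(k+\frac{1}{6}) (k+1)] - poly over poly, x = -\frac{9}{7} from leading terms; C = \frac{3}{11} at k = 0.


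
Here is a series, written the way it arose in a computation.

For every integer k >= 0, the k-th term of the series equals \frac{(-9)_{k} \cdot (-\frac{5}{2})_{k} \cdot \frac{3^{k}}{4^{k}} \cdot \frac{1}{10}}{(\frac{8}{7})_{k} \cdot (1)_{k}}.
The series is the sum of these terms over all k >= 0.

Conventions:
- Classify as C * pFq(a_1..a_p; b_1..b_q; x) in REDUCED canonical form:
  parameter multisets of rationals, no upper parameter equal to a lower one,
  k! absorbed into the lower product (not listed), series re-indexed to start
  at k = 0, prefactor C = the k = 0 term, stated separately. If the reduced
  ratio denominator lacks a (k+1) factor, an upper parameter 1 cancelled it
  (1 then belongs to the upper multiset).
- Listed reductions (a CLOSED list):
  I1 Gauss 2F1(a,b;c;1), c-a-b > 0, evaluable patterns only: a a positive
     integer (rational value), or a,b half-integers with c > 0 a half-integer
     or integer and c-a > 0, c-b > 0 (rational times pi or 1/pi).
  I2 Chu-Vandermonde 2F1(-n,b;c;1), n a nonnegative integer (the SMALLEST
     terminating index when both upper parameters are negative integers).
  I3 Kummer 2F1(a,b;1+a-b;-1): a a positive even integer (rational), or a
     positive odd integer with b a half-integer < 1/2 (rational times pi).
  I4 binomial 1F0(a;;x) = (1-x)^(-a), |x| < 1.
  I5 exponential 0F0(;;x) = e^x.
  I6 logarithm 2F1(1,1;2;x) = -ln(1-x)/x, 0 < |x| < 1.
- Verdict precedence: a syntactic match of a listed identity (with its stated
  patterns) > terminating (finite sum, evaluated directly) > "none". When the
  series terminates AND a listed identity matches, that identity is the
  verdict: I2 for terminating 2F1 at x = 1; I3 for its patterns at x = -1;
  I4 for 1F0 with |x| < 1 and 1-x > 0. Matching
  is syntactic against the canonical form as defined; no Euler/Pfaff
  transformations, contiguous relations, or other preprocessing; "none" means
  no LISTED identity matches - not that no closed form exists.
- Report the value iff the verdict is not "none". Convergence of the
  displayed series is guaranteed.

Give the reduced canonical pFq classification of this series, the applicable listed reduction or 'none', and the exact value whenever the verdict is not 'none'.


Classification (C = \frac{1}{10}): 2F1 with upper {-9, -\frac{5}{2}}, lower {\frac{8}{7}}, argument x = \frac{3}{4}. Verdict: terminating. (-9)_k vanishes past k = 9, leaving a 10-term sum, computed directly. Its exact value is \frac{7091763714409895347}{1302536449844838400}.

Key step: x = \frac{3}{4} and the two geometric factors (prefactor 1/10) combine into one argument.
Ratio: r(k) = \frac{3}{4} * (k-9) (k-\frac{5}{2}) / [(k+\frac{8}{7}) (k+1)] - rational; roots negated = parameters, x = \frac{3}{4}, C = \frac{1}{10}.


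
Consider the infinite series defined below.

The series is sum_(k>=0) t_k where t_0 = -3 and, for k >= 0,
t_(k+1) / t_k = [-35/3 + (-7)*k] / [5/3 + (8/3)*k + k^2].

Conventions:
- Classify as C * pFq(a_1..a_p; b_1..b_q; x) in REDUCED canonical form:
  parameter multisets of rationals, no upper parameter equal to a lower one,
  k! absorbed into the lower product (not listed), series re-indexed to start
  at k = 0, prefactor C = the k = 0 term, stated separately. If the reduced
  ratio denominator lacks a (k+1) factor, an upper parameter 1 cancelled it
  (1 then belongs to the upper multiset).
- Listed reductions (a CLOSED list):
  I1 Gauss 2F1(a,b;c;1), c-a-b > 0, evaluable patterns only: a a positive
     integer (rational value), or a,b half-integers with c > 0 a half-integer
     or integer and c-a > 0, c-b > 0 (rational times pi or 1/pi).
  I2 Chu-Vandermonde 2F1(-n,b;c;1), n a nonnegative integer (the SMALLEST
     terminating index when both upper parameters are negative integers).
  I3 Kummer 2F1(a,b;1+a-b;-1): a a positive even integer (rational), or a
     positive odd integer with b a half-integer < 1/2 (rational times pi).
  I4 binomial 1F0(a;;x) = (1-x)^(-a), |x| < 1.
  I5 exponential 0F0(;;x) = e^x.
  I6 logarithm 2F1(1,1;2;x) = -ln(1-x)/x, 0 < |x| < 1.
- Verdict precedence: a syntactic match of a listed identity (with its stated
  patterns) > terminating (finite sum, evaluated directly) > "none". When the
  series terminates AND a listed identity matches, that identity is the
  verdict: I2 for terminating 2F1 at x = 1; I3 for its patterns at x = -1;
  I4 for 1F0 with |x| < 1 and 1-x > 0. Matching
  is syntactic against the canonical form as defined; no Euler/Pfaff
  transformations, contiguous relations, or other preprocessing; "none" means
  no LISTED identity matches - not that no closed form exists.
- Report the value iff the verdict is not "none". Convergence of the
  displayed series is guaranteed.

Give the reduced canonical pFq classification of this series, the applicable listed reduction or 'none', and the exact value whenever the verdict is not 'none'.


Key step: t_0 being -3, the parameter 5/3 appears in both the upper and lower lists and cancels.
Adjacent-term ratio: r(k) = (-7) * 1 / [(k+1)] - rational in k, leading ratio (-7); with t_0 = -3, classification follows.

With C = -3: the canonical form is 0F0(-; -; -7). Verdict: the I5 exponential reduction applies (the 0F0 exponential series at x = -7). Exact value: (-3) * e^(-7).


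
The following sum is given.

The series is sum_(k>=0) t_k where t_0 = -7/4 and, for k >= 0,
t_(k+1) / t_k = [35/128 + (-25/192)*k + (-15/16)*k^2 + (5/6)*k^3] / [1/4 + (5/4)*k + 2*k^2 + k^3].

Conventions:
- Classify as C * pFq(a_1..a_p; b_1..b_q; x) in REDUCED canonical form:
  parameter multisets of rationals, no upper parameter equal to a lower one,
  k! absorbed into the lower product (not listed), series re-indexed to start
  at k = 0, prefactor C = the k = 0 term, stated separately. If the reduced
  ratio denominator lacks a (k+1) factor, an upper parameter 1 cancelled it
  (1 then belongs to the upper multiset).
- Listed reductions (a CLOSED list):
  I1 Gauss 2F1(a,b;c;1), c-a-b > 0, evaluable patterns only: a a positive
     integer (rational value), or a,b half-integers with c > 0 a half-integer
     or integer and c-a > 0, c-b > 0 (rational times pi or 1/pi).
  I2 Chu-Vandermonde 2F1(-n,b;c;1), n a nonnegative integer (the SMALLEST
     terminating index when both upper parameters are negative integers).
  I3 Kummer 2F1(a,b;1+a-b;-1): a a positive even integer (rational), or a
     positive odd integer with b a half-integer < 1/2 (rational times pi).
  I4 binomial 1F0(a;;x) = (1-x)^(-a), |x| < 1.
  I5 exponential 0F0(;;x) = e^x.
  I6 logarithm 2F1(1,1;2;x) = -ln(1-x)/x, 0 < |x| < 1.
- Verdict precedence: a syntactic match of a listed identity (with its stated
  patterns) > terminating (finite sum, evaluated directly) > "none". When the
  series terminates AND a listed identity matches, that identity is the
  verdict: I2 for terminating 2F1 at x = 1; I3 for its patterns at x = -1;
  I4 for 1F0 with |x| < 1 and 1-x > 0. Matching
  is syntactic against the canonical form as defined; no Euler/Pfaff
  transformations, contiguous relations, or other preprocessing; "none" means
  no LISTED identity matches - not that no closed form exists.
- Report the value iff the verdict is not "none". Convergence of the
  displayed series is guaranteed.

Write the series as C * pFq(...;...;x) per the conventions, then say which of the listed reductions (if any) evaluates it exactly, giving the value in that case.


Structural cue: t_0 = -7/4 here, and roots of the ratio polynomials (prefactor -7/4) are the negated parameters.
Step ratio: r(k) = (5/6) * (k-7/8) (k-3/4) / [(k+1/2) (k+1)] ; factor over Q: parameters, x = (5/6), and C = -7/4.

Prefactor -7/4, argument 5/6: 2F1 with upper {-7/8, -3/4} over lower {1/2}. Verdict: none - this 2F1 at x = 5/6 matches no listed pattern, and upper {-7/8, -3/4} holds no stopper.


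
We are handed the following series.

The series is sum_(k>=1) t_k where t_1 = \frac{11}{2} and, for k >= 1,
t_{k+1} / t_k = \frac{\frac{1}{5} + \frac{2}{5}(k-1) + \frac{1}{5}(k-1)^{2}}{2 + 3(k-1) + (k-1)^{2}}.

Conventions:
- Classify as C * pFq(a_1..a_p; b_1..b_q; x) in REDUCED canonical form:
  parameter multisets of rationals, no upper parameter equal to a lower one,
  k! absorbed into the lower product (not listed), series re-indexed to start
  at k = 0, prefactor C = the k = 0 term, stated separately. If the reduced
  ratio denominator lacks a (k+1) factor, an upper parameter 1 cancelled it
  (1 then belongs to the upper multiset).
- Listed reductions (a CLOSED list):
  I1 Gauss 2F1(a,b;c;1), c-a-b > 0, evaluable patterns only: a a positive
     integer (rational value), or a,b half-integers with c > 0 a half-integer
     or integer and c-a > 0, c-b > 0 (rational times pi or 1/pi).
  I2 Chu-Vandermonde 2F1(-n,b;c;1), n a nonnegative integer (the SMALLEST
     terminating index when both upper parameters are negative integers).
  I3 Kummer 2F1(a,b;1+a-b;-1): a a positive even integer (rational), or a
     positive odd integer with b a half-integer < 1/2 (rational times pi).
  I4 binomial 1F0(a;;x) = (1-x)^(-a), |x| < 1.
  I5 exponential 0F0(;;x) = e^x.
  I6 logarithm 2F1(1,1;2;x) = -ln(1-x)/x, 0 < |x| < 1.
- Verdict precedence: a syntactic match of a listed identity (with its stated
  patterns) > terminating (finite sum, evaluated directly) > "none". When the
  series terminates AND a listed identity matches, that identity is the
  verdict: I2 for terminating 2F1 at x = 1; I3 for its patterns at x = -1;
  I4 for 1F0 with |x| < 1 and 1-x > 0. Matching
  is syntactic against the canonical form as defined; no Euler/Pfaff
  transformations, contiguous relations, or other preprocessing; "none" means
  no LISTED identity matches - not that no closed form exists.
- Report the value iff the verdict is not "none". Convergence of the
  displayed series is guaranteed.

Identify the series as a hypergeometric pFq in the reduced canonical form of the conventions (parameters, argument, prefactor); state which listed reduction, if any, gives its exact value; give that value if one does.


Classification (C = \frac{11}{2}): 2F1 with upper {1, 1}, lower {2}, argument x = \frac{1}{5}. Verdict: the I6 logarithm reduction applies (the logarithm: parameters (1,1;2), x = \frac{1}{5}). Value: \left(-\frac{55}{2}\right) \cdot \ln\left(\frac{4}{5}\right).

The tell: with t_0 = \frac{11}{2}, factor the ratio over Q (C = 11/2): negated roots = parameters.
Ratio: r(k) = \frac{1}{5} * (k+1) (k+1) / [(k+2) (k+1)] - rational in k. x = \frac{1}{5}; t_0 = \frac{11}{2}; negate the roots.


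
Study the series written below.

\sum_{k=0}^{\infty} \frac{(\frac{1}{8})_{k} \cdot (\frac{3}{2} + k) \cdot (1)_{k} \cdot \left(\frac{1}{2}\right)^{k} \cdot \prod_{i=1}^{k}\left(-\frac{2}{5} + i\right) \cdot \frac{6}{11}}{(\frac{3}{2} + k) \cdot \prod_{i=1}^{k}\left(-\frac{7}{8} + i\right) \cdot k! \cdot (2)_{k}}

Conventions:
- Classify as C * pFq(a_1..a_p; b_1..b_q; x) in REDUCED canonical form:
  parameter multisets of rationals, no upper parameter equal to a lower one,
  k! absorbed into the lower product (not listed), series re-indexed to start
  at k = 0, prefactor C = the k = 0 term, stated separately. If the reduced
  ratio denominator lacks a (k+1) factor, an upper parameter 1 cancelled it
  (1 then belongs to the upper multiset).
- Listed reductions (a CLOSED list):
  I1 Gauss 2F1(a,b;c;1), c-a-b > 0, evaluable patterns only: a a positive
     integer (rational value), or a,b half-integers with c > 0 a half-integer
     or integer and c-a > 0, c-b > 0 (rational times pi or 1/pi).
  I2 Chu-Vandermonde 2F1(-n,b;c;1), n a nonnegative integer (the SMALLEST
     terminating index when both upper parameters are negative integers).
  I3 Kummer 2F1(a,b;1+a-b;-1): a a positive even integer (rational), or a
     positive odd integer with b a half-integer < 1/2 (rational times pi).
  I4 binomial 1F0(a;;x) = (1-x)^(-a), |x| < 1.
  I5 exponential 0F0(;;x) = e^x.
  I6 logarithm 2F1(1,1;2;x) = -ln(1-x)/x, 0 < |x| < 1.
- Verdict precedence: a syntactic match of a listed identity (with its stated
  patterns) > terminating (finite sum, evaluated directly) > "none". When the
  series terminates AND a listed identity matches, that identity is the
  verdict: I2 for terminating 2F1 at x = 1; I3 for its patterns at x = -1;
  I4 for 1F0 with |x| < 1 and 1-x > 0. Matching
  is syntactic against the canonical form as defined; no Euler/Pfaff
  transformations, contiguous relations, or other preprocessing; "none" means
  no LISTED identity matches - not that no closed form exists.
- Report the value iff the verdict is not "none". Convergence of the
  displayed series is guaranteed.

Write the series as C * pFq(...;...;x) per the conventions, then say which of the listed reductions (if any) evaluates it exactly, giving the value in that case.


Reduced: x = \frac{1}{2}, 2F1, upper = {\frac{3}{5}, 1}, lower = {2}, C = \frac{6}{11}. Verdict: none - at argument \frac{1}{2} the multisets {\frac{3}{5}, 1} ; {2} match no listed identity.

The tell: from the first term \frac{6}{11}: the lower running product (prefactor 6/11) is a rising factorial.
Ratio: r(k) = \frac{1}{2} * (k+\frac{3}{5}) (k+1) / [(k+2) (k+1)] - rational; roots negated = parameters, x = \frac{1}{2}, C = \frac{6}{11}.


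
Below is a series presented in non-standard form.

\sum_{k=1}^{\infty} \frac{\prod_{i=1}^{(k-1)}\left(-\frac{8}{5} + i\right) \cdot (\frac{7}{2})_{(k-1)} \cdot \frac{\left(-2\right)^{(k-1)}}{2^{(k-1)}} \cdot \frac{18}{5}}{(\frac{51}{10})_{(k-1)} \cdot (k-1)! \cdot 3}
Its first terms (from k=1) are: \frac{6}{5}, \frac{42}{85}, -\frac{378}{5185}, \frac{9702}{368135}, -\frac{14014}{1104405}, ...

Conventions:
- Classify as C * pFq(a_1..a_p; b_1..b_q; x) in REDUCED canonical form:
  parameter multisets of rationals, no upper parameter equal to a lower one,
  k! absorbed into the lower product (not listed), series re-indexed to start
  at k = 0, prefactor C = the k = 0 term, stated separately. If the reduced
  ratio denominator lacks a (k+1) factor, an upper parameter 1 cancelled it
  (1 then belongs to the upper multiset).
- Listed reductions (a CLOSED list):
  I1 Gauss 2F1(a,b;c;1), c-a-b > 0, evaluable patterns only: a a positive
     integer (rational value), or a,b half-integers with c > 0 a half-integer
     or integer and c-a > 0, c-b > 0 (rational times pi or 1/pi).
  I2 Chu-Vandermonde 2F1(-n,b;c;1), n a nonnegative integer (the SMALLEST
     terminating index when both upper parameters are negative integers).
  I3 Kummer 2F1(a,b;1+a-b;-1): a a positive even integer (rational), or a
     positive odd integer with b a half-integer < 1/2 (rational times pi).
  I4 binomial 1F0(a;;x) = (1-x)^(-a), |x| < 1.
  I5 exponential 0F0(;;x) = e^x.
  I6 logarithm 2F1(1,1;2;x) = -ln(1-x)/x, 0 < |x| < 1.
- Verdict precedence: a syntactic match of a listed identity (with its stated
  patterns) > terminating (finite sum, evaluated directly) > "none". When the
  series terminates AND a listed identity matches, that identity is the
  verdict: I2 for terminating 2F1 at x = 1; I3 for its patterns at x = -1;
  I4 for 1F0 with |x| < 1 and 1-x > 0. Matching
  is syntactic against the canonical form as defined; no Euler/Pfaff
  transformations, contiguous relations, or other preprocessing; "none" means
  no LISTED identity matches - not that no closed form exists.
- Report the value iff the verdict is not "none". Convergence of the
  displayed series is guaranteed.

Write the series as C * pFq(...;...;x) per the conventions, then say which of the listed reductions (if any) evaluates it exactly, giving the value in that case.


Canonical form: C = \frac{6}{5} times 2F1 with upper {-\frac{3}{5}, \frac{7}{2}}, lower {\frac{51}{10}}, x = -1. Verdict: none. A 2F1 with upper {-\frac{3}{5}, \frac{7}{2}} fits none of I1-I6 at x = -1; the sum runs forever.

Key step: x = -1 and the two k-th powers (C = 6/5) combine into one argument.
Step ratio: r(k) = -1 * (k-\frac{3}{5}) (k+\frac{7}{2}) / [(k+\frac{51}{10}) (k+1)] - rational in k. x = -1; t_0 = \frac{6}{5}; negate the roots.
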